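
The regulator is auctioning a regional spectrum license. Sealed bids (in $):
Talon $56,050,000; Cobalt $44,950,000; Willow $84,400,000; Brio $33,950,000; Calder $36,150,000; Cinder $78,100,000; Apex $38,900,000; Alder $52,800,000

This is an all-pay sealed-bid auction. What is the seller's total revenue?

All-pay sealed-bid auction: the highest bidder wins the item, but every bidder pays their own bid.
Bids in order: 84,400,000 (Willow) > 78,100,000 (Cinder) > 56,050,000 (Talon) > 52,800,000 (Alder) > 44,950,000 (Cobalt) > 38,900,000 (Apex) > …
Willow wins with the top bid; all bids are sunk regardless.
Every bidder forfeits their bid regardless of winning.
Revenue = 56,050,000 + 44,950,000 + 84,400,000 + 33,950,000 + 36,150,000 + 78,100,000 + 38,900,000 + 52,800,000 = $425,300,000.

Total revenue: $425,300,000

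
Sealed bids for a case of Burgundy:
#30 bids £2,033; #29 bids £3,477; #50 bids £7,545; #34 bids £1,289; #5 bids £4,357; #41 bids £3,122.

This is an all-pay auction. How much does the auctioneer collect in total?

Bids ranked: 7,545 (#50) > 4,357 (#5) > 3,477 (#29) > 3,122 (#41) > 2,033 (#30) > 1,289 (#34)
Every bidder forfeits their bid regardless of winning.
Revenue = 2,033 + 3,477 + 7,545 + 1,289 + 4,357 + 3,122 = £21,823.

Total revenue: £21,823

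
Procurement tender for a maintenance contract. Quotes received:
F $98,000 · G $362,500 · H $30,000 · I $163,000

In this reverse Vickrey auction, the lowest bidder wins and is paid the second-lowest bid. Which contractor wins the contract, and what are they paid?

Rule: the lowest bidder wins and is paid the second-lowest bid.
Sorting bids: 30,000 (H) < 98,000 (F) < 163,000 (I) < 362,500 (G)
H wins with the lowest bid; price is set by the runner-up at $98,000.

H is paid $98,000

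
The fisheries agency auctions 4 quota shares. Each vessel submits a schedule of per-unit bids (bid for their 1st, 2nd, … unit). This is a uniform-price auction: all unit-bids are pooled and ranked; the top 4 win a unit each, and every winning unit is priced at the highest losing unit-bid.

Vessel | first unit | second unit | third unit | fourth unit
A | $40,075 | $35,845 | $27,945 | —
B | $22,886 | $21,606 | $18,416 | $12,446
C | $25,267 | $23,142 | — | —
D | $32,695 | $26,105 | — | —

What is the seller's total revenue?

Merging the schedules and taking the best 4: 40,075 (A-1), 35,845 (A-2), 32,695 (D-1), 27,945 (A-3)
The (k+1)-th unit-bid is $26,105.
Allocation: A 3, D 1. Every unit priced at $26,105.
Revenue = 4 × 26,105 = $104,420.

Total revenue: $104,420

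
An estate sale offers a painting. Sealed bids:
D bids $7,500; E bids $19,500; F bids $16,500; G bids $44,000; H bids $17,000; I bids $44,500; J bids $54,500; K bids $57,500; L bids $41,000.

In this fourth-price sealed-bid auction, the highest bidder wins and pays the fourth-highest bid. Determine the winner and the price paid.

Rule: the highest bidder wins and pays the fourth-highest bid.
Sorting bids: 57,500 (K) > 54,500 (J) > 44,500 (I) > 44,000 (G) > 41,000 (L) > 19,500 (E) > …
K is highest; pays the fourth-highest bid, $44,000.

K pays $44,000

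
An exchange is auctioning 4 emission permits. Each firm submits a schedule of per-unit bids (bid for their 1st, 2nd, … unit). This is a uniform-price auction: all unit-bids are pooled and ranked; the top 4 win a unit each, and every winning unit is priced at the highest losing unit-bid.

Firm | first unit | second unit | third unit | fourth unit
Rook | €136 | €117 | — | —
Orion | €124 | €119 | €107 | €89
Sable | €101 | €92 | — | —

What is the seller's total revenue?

Total revenue: €428

Pooled unit-bids ranked (top 4): 136 (Rook-1), 124 (Orion-1), 119 (Orion-2), 117 (Rook-2)
First bid not allocated: €107.
Allocation: Orion 2, Rook 2. Every unit priced at €107.
Revenue = 4 × 107 = €428.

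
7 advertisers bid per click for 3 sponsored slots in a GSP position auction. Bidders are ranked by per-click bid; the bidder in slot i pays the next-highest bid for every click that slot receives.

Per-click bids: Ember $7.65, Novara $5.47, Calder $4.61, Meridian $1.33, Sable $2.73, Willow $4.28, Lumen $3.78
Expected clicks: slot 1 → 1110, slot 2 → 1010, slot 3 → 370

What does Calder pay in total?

Calder pays $1583.60

Ranked by bid: $7.65 (Ember) > $5.47 (Novara) > $4.61 (Calder) > $4.28 (Willow) > …
Calder holds slot 3 → pays next bid $4.28 × 370 clicks = $1583.60.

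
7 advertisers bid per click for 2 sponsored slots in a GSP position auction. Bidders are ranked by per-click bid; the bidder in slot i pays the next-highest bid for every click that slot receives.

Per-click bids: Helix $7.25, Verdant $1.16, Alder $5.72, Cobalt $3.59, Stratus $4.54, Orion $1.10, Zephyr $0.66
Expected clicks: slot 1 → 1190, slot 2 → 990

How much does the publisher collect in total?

Ranked by bid: $7.25 (Helix) > $5.72 (Alder) > $4.54 (Stratus) > …
Slot 1: Helix pays $5.72 × 1190 = $6806.80
Slot 2: Alder pays $4.54 × 990 = $4494.60
Total = $11301.40

Total revenue: $11301.40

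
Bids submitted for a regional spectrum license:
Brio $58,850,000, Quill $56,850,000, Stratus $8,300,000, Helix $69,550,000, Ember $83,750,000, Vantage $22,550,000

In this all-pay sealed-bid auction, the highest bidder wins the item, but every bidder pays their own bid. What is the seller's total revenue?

Total revenue: $299,850,000

Rule: the highest bidder wins the item, but every bidder pays their own bid.
Sorting bids: 83,750,000 (Ember) > 69,550,000 (Helix) > 58,850,000 (Brio) > 56,850,000 (Quill) > 22,550,000 (Vantage) > 8,300,000 (Stratus)
Ember wins with the top bid; all bids are sunk regardless.
Every bidder forfeits their bid regardless of winning.
Revenue = 58,850,000 + 56,850,000 + 8,300,000 + 69,550,000 + 83,750,000 + 22,550,000 = $299,850,000.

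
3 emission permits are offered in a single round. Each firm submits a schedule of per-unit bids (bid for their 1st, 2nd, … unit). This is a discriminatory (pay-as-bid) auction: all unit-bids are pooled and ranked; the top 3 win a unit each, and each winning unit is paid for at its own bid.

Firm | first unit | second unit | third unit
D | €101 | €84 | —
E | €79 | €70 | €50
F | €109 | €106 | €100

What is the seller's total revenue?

Total revenue: €316

All unit-bids, highest first — top 3: 109 (F-1), 106 (F-2), 101 (D-1)
Next rejected bid: €100 (not a price — pay-as-bid).
Each winning unit pays its own bid.
Revenue = 109 + 106 + 101 = €316.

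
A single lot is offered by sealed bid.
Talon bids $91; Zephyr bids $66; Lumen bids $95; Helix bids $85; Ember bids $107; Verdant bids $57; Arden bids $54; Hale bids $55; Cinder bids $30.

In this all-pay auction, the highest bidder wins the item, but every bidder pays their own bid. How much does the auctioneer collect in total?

Bids ranked: 107 (Ember) > 95 (Lumen) > 91 (Talon) > 85 (Helix) > 66 (Zephyr) > 57 (Verdant) > …
Every bidder forfeits their bid regardless of winning.
Revenue = 91 + 66 + 95 + 85 + 107 + 57 + 54 + 55 + 30 = $640.

Total revenue: $640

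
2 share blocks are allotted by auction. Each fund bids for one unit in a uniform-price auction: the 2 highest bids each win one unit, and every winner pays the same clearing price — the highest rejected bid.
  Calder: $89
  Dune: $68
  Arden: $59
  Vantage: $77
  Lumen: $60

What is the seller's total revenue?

Total revenue: $136

Ordering the bids: 89 (Calder), 77 (Vantage), 68 (Dune), 60 (Lumen), …
The 2 highest are Calder, Vantage.
First losing bid is Dune's $68, which sets the uniform price.
Total revenue = 2 × $68 = $136.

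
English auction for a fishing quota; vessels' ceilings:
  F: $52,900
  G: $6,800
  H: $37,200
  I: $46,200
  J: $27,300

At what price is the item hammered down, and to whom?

F wins at $46,200

Limits ranked: 52,900 (F) > 46,200 (I) > 37,200 (H) > 27,300 (J) > 6,800 (G)
Once the price passes $46,200, only F is left; the hammer falls at I's limit of $46,200.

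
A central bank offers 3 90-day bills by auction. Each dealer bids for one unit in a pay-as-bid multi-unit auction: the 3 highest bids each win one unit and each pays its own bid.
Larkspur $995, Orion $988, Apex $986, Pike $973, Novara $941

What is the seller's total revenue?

Total revenue: $2,969

Ordering the bids: 995 (Larkspur), 988 (Orion), 986 (Apex), 973 (Pike), 941 (Novara)
The 3 highest are Larkspur, Orion, Apex.
Total revenue = 995 + 988 + 986 = $2,969.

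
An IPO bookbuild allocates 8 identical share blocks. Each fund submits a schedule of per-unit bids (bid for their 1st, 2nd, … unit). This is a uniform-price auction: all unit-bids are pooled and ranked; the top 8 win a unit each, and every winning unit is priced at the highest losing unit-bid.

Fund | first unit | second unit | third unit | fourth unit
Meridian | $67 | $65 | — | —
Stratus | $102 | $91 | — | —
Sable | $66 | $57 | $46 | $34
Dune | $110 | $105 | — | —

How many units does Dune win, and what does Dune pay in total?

Dune: 2 units, pays $92

Pooled unit-bids ranked (top 8): 110 (Dune-1), 105 (Dune-2), 102 (Stratus-1), 91 (Stratus-2), 67 (Meridian-1), 66 (Sable-1), 65 (Meridian-2), 57 (Sable-2)
Highest rejected unit-bid = $46.
Dune wins 2 unit(s) at $46 each.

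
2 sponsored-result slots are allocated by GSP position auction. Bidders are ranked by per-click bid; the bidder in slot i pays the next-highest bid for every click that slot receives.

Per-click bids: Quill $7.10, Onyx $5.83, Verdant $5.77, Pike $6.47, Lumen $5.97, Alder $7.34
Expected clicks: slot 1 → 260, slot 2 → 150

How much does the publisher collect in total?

Ranked by bid: $7.34 (Alder) > $7.10 (Quill) > $6.47 (Pike) > …
Slot 1: Alder pays $7.10 × 260 = $1846.00
Slot 2: Quill pays $6.47 × 150 = $970.50
Total = $2816.50

Total revenue: $2816.50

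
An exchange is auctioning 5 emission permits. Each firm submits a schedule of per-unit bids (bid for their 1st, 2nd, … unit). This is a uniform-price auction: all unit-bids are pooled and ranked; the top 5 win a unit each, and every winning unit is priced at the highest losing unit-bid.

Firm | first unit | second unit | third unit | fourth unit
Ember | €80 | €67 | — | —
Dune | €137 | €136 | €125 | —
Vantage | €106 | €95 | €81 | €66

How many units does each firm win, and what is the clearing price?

Merging the schedules and taking the best 5: 137 (Dune-1), 136 (Dune-2), 125 (Dune-3), 106 (Vantage-1), 95 (Vantage-2)
Highest rejected unit-bid = €81.
Allocation: Dune 3, Vantage 2.

Dune 3, Vantage 2; clearing price €81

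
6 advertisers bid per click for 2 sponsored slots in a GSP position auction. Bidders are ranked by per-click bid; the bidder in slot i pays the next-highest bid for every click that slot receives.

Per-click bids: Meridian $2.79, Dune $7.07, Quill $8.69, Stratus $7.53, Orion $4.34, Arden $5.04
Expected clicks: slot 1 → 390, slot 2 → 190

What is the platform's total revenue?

Total revenue: $4280.00

Sorting advertisers: $8.69 (Quill) > $7.53 (Stratus) > $7.07 (Dune) > …
Slot 1: Quill pays $7.53 × 390 = $2936.70
Slot 2: Stratus pays $7.07 × 190 = $1343.30
Total = $4280.00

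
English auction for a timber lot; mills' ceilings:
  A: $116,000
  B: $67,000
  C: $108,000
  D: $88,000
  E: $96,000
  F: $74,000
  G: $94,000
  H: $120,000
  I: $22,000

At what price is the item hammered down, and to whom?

Limits in order: 120,000 (H) > 116,000 (A) > 108,000 (C) > 96,000 (E) > 94,000 (G) > 88,000 (D) > …
A is the last rival to drop out, at $116,000; H remains and wins at that price.

H wins at $116,000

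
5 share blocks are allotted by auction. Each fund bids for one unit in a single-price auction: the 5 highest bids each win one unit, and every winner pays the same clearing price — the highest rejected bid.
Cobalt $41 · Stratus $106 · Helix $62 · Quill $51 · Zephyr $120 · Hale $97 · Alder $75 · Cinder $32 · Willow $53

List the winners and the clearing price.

Zephyr, Stratus, Hale, Alder, Helix; each pays $53

Bids ranked high→low: 120 (Zephyr), 106 (Stratus), 97 (Hale), 75 (Alder), 62 (Helix), 53 (Willow), 51 (Quill), …
Winners (5 units): Zephyr, Stratus, Hale, Alder, Helix.
Clearing price = highest rejected bid = $53.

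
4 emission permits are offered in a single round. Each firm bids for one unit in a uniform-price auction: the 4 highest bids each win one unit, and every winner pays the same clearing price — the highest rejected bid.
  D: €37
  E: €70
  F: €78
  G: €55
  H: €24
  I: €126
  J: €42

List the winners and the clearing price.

I, F, E, G; each pays €42

Ordering the bids: 126 (I), 78 (F), 70 (E), 55 (G), 42 (J), 37 (D), …
Top 4: I, F, E, G.
First losing bid is J's €42, which sets the uniform price.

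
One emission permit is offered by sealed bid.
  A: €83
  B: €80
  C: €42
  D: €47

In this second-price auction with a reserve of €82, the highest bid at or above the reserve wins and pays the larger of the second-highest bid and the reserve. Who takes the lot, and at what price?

Rule: the highest bid at or above the reserve wins and pays the larger of the second-highest bid and the reserve.
Bids ranked: 83 (A) > 80 (B) > 47 (D) > 42 (C)
Highest eligible bid: A at €83.
max(second-highest €80, reserve €82) = €82.

A pays €82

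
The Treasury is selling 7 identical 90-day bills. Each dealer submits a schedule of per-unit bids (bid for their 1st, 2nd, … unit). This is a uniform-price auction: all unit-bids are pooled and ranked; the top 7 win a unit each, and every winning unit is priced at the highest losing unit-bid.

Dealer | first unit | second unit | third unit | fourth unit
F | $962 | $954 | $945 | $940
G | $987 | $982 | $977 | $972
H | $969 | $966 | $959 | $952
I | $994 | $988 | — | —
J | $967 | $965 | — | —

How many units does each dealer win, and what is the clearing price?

Merging the schedules and taking the best 7: 994 (I-1), 988 (I-2), 987 (G-1), 982 (G-2), 977 (G-3), 972 (G-4), 969 (H-1)
First bid not allocated: $967.
Allocation: G 4, H 1, I 2.

G 4, H 1, I 2; clearing price $967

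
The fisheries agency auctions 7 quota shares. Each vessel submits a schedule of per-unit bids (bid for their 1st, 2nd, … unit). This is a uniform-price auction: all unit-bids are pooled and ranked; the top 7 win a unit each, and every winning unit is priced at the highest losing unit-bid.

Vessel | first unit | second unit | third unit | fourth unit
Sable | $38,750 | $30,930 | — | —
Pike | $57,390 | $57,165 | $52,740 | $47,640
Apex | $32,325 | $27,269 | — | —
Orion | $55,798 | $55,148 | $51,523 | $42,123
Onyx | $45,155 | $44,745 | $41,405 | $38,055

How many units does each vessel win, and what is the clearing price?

Orion 3, Pike 4; clearing price $45,155

Merging the schedules and taking the best 7: 57,390 (Pike-1), 57,165 (Pike-2), 55,798 (Orion-1), 55,148 (Orion-2), 52,740 (Pike-3), 51,523 (Orion-3), 47,640 (Pike-4)
Highest rejected unit-bid = $45,155.
Allocation: Orion 3, Pike 4.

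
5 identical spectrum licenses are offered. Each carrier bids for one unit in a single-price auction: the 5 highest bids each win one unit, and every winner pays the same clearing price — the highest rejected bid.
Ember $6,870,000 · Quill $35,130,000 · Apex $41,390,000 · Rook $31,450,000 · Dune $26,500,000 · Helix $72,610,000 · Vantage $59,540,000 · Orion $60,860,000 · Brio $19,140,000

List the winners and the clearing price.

Bids ranked high→low: 72,610,000 (Helix), 60,860,000 (Orion), 59,540,000 (Vantage), 41,390,000 (Apex), 35,130,000 (Quill), 31,450,000 (Rook), 26,500,000 (Dune), …
Top 5: Helix, Orion, Vantage, Apex, Quill.
First losing bid is Rook's $31,450,000, which sets the uniform price.

Helix, Orion, Vantage, Apex, Quill; each pays $31,450,000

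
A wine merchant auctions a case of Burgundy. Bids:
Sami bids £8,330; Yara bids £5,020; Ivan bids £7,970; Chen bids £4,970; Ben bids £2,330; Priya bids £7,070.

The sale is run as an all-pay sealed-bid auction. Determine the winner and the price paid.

Sami pays £8,330

Rule: the highest bidder wins the item, but every bidder pays their own bid.
Sorting bids: 8,330 (Sami) > 7,970 (Ivan) > 7,070 (Priya) > 5,020 (Yara) > 4,970 (Chen) > 2,330 (Ben)
Sami is highest and takes the item; every bidder forfeits their bid.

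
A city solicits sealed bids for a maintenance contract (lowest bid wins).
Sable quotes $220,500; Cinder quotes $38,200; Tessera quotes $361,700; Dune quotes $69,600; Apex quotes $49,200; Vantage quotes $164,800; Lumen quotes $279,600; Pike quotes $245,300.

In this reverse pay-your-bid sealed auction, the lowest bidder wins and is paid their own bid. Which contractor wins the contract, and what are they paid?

Cinder is paid $38,200

Bids ranked: 38,200 (Cinder) < 49,200 (Apex) < 69,600 (Dune) < 164,800 (Vantage) < 220,500 (Sable) < 245,300 (Pike) < …
First-price: Cinder is paid what they bid, $38,200.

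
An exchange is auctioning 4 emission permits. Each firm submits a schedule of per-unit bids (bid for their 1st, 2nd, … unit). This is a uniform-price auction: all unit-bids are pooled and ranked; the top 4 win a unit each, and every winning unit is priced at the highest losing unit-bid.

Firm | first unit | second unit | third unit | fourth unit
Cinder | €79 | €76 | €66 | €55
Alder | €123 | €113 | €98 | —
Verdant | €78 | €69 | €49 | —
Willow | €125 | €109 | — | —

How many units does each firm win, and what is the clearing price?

Alder 2, Willow 2; clearing price €98

Merging the schedules and taking the best 4: 125 (Willow-1), 123 (Alder-1), 113 (Alder-2), 109 (Willow-2)
The (k+1)-th unit-bid is €98.
Allocation: Alder 2, Willow 2.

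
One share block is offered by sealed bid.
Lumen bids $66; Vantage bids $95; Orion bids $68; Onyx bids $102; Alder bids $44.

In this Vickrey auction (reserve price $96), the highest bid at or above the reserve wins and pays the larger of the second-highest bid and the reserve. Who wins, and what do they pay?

Onyx pays $96

Vickrey auction (reserve price $96): the highest bid at or above the reserve wins and pays the larger of the second-highest bid and the reserve.
Sorting bids: 102 (Onyx) > 95 (Vantage) > 68 (Orion) > 66 (Lumen) > 44 (Alder)
Highest eligible bid: Onyx at $102.
Second-highest bid $95 is below the reserve $96, so the reserve binds → payment $96.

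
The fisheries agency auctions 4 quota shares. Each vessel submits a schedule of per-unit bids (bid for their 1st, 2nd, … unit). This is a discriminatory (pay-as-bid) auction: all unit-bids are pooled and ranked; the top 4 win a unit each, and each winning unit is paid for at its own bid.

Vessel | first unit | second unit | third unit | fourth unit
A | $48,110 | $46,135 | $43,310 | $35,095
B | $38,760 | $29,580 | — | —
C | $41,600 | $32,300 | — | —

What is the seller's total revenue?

Total revenue: $179,155

Merging the schedules and taking the best 4: 48,110 (A-1), 46,135 (A-2), 43,310 (A-3), 41,600 (C-1)
Next rejected bid: $38,760 (not a price — pay-as-bid).
Each winning unit pays its own bid.
Revenue = 48,110 + 46,135 + 43,310 + 41,600 = $179,155.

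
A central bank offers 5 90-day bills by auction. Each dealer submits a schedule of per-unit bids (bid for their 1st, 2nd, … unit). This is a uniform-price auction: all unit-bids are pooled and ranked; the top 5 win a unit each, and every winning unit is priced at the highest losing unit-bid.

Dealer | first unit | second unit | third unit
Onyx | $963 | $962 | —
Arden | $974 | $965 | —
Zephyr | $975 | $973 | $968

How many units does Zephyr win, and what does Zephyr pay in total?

Zephyr: 3 units, pays $2,889

Merging the schedules and taking the best 5: 975 (Zephyr-1), 974 (Arden-1), 973 (Zephyr-2), 968 (Zephyr-3), 965 (Arden-2)
Highest rejected unit-bid = $963.
Zephyr wins 3 unit(s) at $963 each.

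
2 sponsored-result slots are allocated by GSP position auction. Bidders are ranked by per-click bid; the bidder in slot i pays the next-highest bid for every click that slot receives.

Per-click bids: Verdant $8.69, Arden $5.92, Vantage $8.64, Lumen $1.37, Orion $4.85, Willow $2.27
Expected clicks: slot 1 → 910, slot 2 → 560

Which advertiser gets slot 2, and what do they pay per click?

Per-click bids in order: $8.69 (Verdant) > $8.64 (Vantage) > $5.92 (Arden) > …
Slot 2 goes to the second-ranked bidder, Vantage, who pays the next bid down: $5.92/click.

Vantage; $5.92 per click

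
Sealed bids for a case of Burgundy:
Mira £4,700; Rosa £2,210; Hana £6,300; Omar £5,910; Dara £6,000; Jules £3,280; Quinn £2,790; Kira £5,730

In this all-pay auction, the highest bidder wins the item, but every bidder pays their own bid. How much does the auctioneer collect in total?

Total revenue: £36,920

Bids in order: 6,300 (Hana) > 6,000 (Dara) > 5,910 (Omar) > 5,730 (Kira) > 4,700 (Mira) > 3,280 (Jules) > …
Hana wins with the top bid; all bids are sunk regardless.
Every bidder forfeits their bid regardless of winning.
Revenue = 4,700 + 2,210 + 6,300 + 5,910 + 6,000 + 3,280 + 2,790 + 5,730 = £36,920.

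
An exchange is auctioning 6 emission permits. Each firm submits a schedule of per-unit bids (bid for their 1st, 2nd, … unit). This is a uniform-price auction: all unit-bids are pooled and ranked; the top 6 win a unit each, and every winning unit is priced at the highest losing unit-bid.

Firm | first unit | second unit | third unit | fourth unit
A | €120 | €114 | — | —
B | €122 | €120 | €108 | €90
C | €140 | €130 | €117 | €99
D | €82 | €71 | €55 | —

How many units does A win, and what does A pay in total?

Pooled unit-bids ranked (top 6): 140 (C-1), 130 (C-2), 122 (B-1), 120 (A-1), 120 (B-2), 117 (C-3)
Highest rejected unit-bid = €114.
A wins 1 unit(s) at €114 each.

A: 1 unit, pays €114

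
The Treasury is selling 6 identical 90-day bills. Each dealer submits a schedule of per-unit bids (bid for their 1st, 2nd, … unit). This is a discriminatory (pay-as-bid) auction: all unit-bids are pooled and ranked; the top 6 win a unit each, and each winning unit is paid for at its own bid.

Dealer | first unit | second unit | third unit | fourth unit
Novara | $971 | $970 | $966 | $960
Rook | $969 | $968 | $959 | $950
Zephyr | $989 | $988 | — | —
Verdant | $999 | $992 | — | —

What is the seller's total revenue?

Total revenue: $5,909

Merging the schedules and taking the best 6: 999 (Verdant-1), 992 (Verdant-2), 989 (Zephyr-1), 988 (Zephyr-2), 971 (Novara-1), 970 (Novara-2)
Next rejected bid: $969 (not a price — pay-as-bid).
Each winning unit pays its own bid.
Revenue = 999 + 992 + 989 + 988 + 971 + 970 = $5,909.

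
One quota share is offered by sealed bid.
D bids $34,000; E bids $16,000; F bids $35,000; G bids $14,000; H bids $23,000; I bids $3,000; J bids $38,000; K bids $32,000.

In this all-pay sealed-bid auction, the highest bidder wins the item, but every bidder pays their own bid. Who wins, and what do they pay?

J pays $38,000

Bids ranked: 38,000 (J) > 35,000 (F) > 34,000 (D) > 32,000 (K) > 23,000 (H) > 16,000 (E) > …
J is highest and takes the item; every bidder forfeits their bid.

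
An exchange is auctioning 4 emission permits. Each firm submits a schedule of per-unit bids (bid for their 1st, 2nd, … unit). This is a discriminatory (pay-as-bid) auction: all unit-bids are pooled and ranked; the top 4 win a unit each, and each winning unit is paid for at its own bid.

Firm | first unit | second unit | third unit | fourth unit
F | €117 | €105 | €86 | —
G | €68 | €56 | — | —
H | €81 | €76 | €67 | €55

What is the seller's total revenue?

Total revenue: €389

All unit-bids, highest first — top 4: 117 (F-1), 105 (F-2), 86 (F-3), 81 (H-1)
Next rejected bid: €76 (not a price — pay-as-bid).
Each winning unit pays its own bid.
Revenue = 117 + 105 + 86 + 81 = €389.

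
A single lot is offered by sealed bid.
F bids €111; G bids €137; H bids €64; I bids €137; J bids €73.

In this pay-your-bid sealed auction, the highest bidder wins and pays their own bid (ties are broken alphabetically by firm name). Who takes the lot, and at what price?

Rule: the highest bidder wins and pays their own bid.
Bids in order: 137 (G) > 137 (I) > 111 (F) > 73 (J) > 64 (H)
Tie at €137 → G wins by tie-break.
First-price: G pays what they bid, €137.

G pays €137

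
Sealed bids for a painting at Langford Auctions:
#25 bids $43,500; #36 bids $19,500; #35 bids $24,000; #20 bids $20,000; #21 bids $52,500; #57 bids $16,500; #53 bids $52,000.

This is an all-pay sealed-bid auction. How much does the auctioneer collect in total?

Bids ranked: 52,500 (#21) > 52,000 (#53) > 43,500 (#25) > 24,000 (#35) > 20,000 (#20) > 19,500 (#36) > …
Every bidder forfeits their bid regardless of winning.
Revenue = 43,500 + 19,500 + 24,000 + 20,000 + 52,500 + 16,500 + 52,000 = $228,000.

Total revenue: $228,000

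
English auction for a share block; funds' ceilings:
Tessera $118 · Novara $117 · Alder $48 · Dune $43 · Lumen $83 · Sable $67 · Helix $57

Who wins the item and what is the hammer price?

Limits ranked: 118 (Tessera) > 117 (Novara) > 83 (Lumen) > 67 (Sable) > 57 (Helix) > 48 (Alder) > …
Novara is the last rival to drop out, at $117; Tessera remains and wins at that price.

Tessera wins at $117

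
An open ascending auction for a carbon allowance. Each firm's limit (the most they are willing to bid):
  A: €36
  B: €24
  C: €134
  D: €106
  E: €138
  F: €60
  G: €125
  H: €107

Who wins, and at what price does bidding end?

Limits ranked: 138 (E) > 134 (C) > 125 (G) > 107 (H) > 106 (D) > 60 (F) > …
C is the last rival to drop out, at €134; E remains and wins at that price.

E wins at €134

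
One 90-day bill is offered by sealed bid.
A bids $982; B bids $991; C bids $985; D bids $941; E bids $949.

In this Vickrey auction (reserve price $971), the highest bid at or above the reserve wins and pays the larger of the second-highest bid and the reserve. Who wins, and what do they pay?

Bids in order: 991 (B) > 985 (C) > 982 (A) > 949 (E) > 941 (D)
Highest eligible bid: B at $991.
max(second-highest $985, reserve $971) = $985; the reserve does not bind.

B pays $985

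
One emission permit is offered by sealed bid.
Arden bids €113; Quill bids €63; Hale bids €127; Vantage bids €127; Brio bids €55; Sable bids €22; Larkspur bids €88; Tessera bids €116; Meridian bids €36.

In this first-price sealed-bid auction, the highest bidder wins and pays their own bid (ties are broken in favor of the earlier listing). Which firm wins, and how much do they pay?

Bids in order: 127 (Hale) > 127 (Vantage) > 116 (Tessera) > 113 (Arden) > 88 (Larkspur) > 63 (Quill) > …
Hale and Vantage tie at €127; tie-break gives it to Hale.
Hale is highest → pays own bid, €127.

Hale pays €127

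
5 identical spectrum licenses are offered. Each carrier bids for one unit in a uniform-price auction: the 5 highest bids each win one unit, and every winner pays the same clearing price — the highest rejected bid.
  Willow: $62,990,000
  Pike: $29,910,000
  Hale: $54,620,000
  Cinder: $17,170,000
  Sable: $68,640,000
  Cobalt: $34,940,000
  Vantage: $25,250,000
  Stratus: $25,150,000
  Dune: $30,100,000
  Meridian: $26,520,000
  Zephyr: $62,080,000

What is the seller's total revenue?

Total revenue: $150,500,000

Ordering the bids: 68,640,000 (Sable), 62,990,000 (Willow), 62,080,000 (Zephyr), 54,620,000 (Hale), 34,940,000 (Cobalt), 30,100,000 (Dune), 29,910,000 (Pike), …
Top 5: Sable, Willow, Zephyr, Hale, Cobalt.
First losing bid is Dune's $30,100,000, which sets the uniform price.
Total revenue = 5 × $30,100,000 = $150,500,000.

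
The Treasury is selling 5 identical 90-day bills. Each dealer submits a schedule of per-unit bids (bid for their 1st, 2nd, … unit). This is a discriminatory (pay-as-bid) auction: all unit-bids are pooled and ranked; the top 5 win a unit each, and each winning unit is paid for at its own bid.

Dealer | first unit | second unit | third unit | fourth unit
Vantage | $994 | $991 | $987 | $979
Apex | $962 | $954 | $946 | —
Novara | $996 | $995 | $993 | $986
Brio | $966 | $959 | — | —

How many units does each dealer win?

All unit-bids, highest first — top 5: 996 (Novara-1), 995 (Novara-2), 994 (Vantage-1), 993 (Novara-3), 991 (Vantage-2)
Next rejected bid: $987 (not a price — pay-as-bid).
Allocation: Novara 3, Vantage 2.

Novara 3, Vantage 2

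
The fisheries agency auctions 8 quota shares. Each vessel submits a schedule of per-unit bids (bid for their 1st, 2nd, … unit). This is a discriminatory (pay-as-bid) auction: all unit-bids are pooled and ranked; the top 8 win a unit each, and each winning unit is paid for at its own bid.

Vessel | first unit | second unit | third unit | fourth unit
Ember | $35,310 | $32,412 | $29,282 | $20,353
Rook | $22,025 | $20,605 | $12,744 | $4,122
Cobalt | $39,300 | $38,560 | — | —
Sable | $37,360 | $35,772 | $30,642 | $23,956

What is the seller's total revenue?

Total revenue: $278,638

All unit-bids, highest first — top 8: 39,300 (Cobalt-1), 38,560 (Cobalt-2), 37,360 (Sable-1), 35,772 (Sable-2), 35,310 (Ember-1), 32,412 (Ember-2), 30,642 (Sable-3), 29,282 (Ember-3)
Next rejected bid: $23,956 (not a price — pay-as-bid).
Each winning unit pays its own bid.
Revenue = 39,300 + 38,560 + 37,360 + 35,772 + 35,310 + 32,412 + 30,642 + 29,282 = $278,638.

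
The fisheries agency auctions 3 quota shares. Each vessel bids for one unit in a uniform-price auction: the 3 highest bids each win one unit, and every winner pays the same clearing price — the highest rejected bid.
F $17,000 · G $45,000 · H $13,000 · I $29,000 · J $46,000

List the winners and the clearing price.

J, G, I; each pays $17,000

Sorting: 46,000 (J), 45,000 (G), 29,000 (I), 17,000 (F), 13,000 (H)
The 3 highest are J, G, I.
Clearing price = highest rejected bid = $17,000.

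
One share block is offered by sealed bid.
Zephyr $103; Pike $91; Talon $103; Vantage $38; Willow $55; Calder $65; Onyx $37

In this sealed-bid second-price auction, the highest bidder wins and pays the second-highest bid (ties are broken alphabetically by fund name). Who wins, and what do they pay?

Bids ranked: 103 (Talon) > 103 (Zephyr) > 91 (Pike) > 65 (Calder) > 55 (Willow) > 38 (Vantage) > …
Talon and Zephyr tie at $103; tie-break gives it to Talon.
Second-price: Talon pays Zephyr's bid of $103.

Talon pays $103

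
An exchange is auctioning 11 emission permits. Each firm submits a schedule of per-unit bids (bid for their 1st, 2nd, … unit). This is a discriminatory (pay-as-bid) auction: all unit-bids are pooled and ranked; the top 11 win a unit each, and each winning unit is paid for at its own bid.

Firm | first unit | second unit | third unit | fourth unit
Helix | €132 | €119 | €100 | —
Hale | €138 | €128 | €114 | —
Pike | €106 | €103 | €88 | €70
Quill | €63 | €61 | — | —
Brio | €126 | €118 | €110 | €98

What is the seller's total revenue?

Total revenue: €1,294

Merging the schedules and taking the best 11: 138 (Hale-1), 132 (Helix-1), 128 (Hale-2), 126 (Brio-1), 119 (Helix-2), 118 (Brio-2), 114 (Hale-3), 110 (Brio-3), 106 (Pike-1), 103 (Pike-2), 100 (Helix-3)
Next rejected bid: €98 (not a price — pay-as-bid).
Each winning unit pays its own bid.
Revenue = 138 + 132 + 128 + 126 + 119 + 118 + 114 + 110 + 106 + 103 + 100 = €1,294.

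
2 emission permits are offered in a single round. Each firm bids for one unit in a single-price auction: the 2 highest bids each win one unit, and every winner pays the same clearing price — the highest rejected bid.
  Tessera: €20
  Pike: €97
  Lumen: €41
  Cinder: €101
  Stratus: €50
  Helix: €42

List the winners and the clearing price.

Cinder, Pike; each pays €50

Sorting: 101 (Cinder), 97 (Pike), 50 (Stratus), 42 (Helix), …
The 2 highest are Cinder, Pike.
First losing bid is Stratus's €50, which sets the uniform price.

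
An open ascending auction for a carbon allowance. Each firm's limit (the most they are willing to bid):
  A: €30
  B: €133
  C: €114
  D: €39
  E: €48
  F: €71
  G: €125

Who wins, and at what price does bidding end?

Rule: the price rises until one bidder remains; the winner pays the price at which the last rival dropped out.
Limits ranked: 133 (B) > 125 (G) > 114 (C) > 71 (F) > 48 (E) > 39 (D) > …
G is the last rival to drop out, at €125; B remains and wins at that price.

B wins at €125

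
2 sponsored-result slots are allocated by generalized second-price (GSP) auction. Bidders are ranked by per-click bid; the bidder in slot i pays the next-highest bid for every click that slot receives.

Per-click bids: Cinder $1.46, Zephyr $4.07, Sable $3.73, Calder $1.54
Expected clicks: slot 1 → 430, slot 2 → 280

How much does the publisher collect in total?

Total revenue: $2035.10

Ranked by bid: $4.07 (Zephyr) > $3.73 (Sable) > $1.54 (Calder) > …
Slot 1: Zephyr pays $3.73 × 430 = $1603.90
Slot 2: Sable pays $1.54 × 280 = $431.20
Total = $2035.10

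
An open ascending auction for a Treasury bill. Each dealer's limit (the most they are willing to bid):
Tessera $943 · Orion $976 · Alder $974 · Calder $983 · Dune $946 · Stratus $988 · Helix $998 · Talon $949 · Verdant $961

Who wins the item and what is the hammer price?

Ascending (English) auction: the price rises until one bidder remains; the winner pays the price at which the last rival dropped out.
Limits in order: 998 (Helix) > 988 (Stratus) > 983 (Calder) > 976 (Orion) > 974 (Alder) > 961 (Verdant) > …
Once the price passes $988, only Helix is left; the hammer falls at Stratus's limit of $988.

Helix wins at $988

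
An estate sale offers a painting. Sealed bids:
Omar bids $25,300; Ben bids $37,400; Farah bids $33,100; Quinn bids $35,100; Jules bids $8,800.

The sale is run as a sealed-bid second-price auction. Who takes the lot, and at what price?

Ben pays $35,100

Rule: the highest bidder wins and pays the second-highest bid.
Bids ranked: 37,400 (Ben) > 35,100 (Quinn) > 33,100 (Farah) > 25,300 (Omar) > 8,800 (Jules)
Second-price: Ben pays Quinn's bid of $35,100.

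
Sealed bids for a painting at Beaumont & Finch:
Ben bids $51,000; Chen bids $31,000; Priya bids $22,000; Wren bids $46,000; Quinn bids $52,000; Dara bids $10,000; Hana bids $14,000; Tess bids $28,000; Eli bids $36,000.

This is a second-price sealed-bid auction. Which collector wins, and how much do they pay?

Quinn pays $51,000

Bids ranked: 52,000 (Quinn) > 51,000 (Ben) > 46,000 (Wren) > 36,000 (Eli) > 31,000 (Chen) > 28,000 (Tess) > …
Quinn wins with the highest bid; price is set by the runner-up at $51,000.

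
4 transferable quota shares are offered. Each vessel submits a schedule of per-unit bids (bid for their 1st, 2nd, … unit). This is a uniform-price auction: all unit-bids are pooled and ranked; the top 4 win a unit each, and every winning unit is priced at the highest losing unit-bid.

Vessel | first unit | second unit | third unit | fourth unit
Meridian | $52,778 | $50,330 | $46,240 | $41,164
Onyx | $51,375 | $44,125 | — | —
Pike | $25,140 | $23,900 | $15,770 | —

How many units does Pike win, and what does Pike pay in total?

All unit-bids, highest first — top 4: 52,778 (Meridian-1), 51,375 (Onyx-1), 50,330 (Meridian-2), 46,240 (Meridian-3)
Highest rejected unit-bid = $44,125.
Pike wins 0 unit(s) at $44,125 each.

Pike: 0 units, pays $0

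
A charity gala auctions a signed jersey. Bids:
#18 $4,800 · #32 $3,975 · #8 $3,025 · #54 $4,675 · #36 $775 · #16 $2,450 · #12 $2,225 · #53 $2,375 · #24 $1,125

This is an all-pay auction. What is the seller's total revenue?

All-pay auction: the highest bidder wins the item, but every bidder pays their own bid.
Bids in order: 4,800 (#18) > 4,675 (#54) > 3,975 (#32) > 3,025 (#8) > 2,450 (#16) > 2,375 (#53) > …
Every bidder forfeits their bid regardless of winning.
Revenue = 4,800 + 3,975 + 3,025 + 4,675 + 775 + 2,450 + 2,225 + 2,375 + 1,125 = $25,425.

Total revenue: $25,425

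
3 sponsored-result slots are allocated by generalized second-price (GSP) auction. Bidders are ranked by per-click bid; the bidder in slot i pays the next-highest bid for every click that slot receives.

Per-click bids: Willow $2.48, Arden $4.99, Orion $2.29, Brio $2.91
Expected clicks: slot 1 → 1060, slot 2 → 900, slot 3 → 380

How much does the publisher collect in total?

Per-click bids in order: $4.99 (Arden) > $2.91 (Brio) > $2.48 (Willow) > $2.29 (Orion)
Slot 1: Arden pays $2.91 × 1060 = $3084.60
Slot 2: Brio pays $2.48 × 900 = $2232.00
Slot 3: Willow pays $2.29 × 380 = $870.20
Total = $6186.80

Total revenue: $6186.80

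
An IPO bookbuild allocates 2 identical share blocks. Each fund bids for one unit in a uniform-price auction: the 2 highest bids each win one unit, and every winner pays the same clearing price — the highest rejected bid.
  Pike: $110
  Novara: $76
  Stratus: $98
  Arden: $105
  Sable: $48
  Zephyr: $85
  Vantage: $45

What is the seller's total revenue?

Total revenue: $196

Ordering the bids: 110 (Pike), 105 (Arden), 98 (Stratus), 85 (Zephyr), …
The 2 highest are Pike, Arden.
First losing bid is Stratus's $98, which sets the uniform price.
Total revenue = 2 × $98 = $196.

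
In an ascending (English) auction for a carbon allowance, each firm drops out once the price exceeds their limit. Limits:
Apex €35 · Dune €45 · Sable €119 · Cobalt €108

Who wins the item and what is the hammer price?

Sable wins at €108

Limits in order: 119 (Sable) > 108 (Cobalt) > 45 (Dune) > 35 (Apex)
Bidding ends when Cobalt exits at €108; Sable takes it.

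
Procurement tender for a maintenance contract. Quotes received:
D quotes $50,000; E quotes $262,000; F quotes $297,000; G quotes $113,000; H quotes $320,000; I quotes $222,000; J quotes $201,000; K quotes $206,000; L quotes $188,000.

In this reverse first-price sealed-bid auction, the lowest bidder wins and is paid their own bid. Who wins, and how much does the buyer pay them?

D is paid $50,000

Bids in order: 50,000 (D) < 113,000 (G) < 188,000 (L) < 201,000 (J) < 206,000 (K) < 222,000 (I) < …
D is lowest → is paid own bid, $50,000.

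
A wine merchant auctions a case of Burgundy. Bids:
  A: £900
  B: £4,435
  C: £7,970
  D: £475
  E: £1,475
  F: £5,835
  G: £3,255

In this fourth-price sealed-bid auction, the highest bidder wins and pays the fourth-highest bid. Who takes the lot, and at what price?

Bids ranked: 7,970 (C) > 5,835 (F) > 4,435 (B) > 3,255 (G) > 1,475 (E) > 900 (A) > …
C wins; payment is bid #4 in the ranking = £3,255.

C pays £3,255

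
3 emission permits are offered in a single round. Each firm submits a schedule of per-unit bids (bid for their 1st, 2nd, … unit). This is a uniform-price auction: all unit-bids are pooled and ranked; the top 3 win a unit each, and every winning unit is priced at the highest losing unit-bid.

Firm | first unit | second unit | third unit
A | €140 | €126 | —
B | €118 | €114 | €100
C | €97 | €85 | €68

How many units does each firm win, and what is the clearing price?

Pooled unit-bids ranked (top 3): 140 (A-1), 126 (A-2), 118 (B-1)
First bid not allocated: €114.
Allocation: A 2, B 1.

A 2, B 1; clearing price €114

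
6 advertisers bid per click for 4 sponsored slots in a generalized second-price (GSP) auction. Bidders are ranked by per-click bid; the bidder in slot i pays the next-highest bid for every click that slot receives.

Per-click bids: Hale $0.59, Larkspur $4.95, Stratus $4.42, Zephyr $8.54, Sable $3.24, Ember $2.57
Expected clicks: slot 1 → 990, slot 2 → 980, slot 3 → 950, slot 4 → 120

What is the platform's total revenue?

Total revenue: $12618.50

Ranked by bid: $8.54 (Zephyr) > $4.95 (Larkspur) > $4.42 (Stratus) > $3.24 (Sable) > $2.57 (Ember) > …
Slot 1: Zephyr pays $4.95 × 990 = $4900.50
Slot 2: Larkspur pays $4.42 × 980 = $4331.60
Slot 3: Stratus pays $3.24 × 950 = $3078.00
Slot 4: Sable pays $2.57 × 120 = $308.40
Total = $12618.50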